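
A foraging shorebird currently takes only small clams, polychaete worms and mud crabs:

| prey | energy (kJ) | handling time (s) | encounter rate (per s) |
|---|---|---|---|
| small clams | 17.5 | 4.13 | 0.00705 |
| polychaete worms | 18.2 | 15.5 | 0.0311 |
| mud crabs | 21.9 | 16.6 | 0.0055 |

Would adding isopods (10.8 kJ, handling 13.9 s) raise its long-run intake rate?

Yes

Current rate: (0.00705×17.5 + 0.0311×18.2 + 0.0055×21.9)/(1 + 0.00705×4.13 + 0.0311×15.5 + 0.0055×16.6) = 0.5054 kJ/s.
Profitability of isopods: 10.8/13.9 = 0.777 kJ/s.
Since 0.777 > R, including isopods increases the long-run rate.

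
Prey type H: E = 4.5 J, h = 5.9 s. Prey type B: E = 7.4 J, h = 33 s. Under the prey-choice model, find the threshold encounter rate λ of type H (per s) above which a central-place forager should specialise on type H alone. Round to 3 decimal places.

0.071 per s

Drop type B once their profitability E₂/h₂ falls below the rate achievable on type H alone: E₂/h₂ = λE₁/(1 + λh₁).
Solve for λ: λE₁h₂ = E₂(1 + λh₁) → λ(E₁h₂ − E₂h₁) = E₂ → λ = E₂/(E₁h₂ − E₂h₁).
λ = 7.4/(4.5×33 − 7.4×5.9) = 7.4/104.8 = 0.07058 per s.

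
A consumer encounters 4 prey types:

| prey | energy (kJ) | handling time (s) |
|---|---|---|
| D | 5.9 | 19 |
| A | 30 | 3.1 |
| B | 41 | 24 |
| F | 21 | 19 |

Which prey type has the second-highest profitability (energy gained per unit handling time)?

B

Profitability E/h (kJ/s): D = 5.9/19 = 0.311, A = 30/3.1 = 9.68, B = 41/24 = 1.71, F = 21/19 = 1.11.
Ranked: A > B > F > D.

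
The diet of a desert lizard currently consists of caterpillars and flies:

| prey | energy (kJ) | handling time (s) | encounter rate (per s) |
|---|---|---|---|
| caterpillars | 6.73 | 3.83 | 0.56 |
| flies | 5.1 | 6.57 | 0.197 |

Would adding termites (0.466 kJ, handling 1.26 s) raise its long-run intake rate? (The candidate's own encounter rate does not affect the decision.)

On caterpillars and flies alone, R = ΣλE/(1+Σλh) = 4.774/4.439 = 1.075 kJ/s.
termites: E/h = 0.466/1.26 = 0.3698 kJ/s.
0.3698 < 1.075, so adding termites would lower the average — exclude it.

No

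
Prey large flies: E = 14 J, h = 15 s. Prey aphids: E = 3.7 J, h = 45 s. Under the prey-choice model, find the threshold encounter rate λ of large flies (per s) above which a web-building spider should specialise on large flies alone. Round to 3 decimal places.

0.006 per s

The zero-one rule: include aphids iff E₂/h₂ > λE₁/(1+λh₁). Equality gives the switch point.
λE₁h₂ = E₂ + λE₂h₁ ⇒ λ = E₂/(E₁h₂ − E₂h₁) = 3.7/(630 − 55.5) = 0.00644 per s.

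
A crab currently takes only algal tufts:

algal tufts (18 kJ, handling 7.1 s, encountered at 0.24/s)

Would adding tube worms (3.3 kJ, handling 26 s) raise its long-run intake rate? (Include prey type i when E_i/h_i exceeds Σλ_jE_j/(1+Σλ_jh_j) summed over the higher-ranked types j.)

No

Current rate: (0.24×18)/(1 + 0.24×7.1) = 1.598 kJ/s.
tube worms: E/h = 3.3/26 = 0.1269 kJ/s.
0.1269 < 1.598, so adding tube worms would lower the average — exclude it.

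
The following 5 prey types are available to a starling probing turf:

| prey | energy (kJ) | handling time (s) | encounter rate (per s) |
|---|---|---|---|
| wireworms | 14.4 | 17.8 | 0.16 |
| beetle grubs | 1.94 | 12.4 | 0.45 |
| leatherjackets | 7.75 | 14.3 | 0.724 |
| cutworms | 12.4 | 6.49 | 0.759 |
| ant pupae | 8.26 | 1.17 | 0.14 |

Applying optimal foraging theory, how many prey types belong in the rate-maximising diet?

Rank by E/h (kJ/s): ant pupae 7.06, cutworms 1.91, wireworms 0.809, leatherjackets 0.542, beetle grubs 0.156. Include each in turn until the next type's E/h falls below the running intake rate.
Rate on top 1: 0.9936. cutworms: 1.91 > 0.9936 → include.
Rate on top 2: 1.735. wireworms: 0.809 < 1.735 → exclude; stop.
Optimal diet: ant pupae, cutworms — 2 of 5 types.

2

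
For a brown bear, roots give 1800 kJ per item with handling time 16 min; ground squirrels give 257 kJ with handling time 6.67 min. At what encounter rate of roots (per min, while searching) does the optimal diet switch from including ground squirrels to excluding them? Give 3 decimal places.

0.033 per min

At the threshold, the rate on roots alone equals the profitability of ground squirrels: λ·1800/(1 + λ·16) = 257/6.67 = 38.53.
Rearranging, λ(1800 − 38.53×16) = 38.53, so λ = 38.53/1184 = 0.03256 per min.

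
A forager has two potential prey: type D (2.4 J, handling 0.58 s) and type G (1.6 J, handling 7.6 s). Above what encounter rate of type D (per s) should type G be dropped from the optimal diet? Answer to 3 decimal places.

0.092 per s

At the threshold, the rate on type D alone equals the profitability of type G: λ·2.4/(1 + λ·0.58) = 1.6/7.6 = 0.2105.
Rearranging, λ(2.4 − 0.2105×0.58) = 0.2105, so λ = 0.2105/2.278 = 0.09242 per s.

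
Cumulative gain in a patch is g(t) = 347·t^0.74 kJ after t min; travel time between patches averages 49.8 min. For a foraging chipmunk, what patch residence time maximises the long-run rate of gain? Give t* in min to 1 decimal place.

By the marginal value theorem, leave when the instantaneous gain rate g'(t) equals the habitat-wide average g(t)/(T + t).
g'(t) = 0.74·347·t^-0.26. Setting 0.74·347·t^-0.26 = 347·t^0.74/(49.8+t) gives 0.74(49.8+t) = t, so 0.26·t = 0.74×49.8.
t* = 0.74×49.8/0.26 = 141.7 min.

141.7 min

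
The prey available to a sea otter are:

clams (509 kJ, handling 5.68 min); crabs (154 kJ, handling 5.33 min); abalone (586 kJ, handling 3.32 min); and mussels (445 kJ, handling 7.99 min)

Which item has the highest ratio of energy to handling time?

abalone

Profitability E/h (kJ/min): clams = 509/5.68 = 89.6, crabs = 154/5.33 = 28.9, abalone = 586/3.32 = 177, mussels = 445/7.99 = 55.7.
Ranked: abalone > clams > mussels > crabs.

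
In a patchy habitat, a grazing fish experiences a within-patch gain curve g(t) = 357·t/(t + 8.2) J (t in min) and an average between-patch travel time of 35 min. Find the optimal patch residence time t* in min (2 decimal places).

Maximise g(t)/(T+t): set derivative to zero → g'(t)(T+t) = g(t).
g'(t) = 357·8.2/(t + 8.2)². Setting 357·8.2/(t+8.2)² = 357t/[(t+8.2)(35+t)] gives 8.2(35+t) = t(t+8.2), so t² = 8.2×35 = 287.
t* = √287 = 16.94 min.

16.94 min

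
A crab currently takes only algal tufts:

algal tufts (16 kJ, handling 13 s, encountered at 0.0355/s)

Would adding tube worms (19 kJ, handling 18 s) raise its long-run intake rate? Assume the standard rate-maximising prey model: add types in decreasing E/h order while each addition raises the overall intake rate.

Intake rate on the current diet: R = (0.0355×16) / (1 + 0.0355×13) = 0.568/1.462 = 0.3886 kJ/s.
tube worms: E/h = 19/18 = 1.056 kJ/s.
Since 1.056 > R, including tube worms increases the long-run rate.

Yes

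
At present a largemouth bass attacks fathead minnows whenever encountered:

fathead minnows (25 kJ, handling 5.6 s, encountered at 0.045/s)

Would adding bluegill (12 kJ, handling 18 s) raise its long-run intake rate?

No

Intake rate on the current diet: R = (0.045×25) / (1 + 0.045×5.6) = 1.125/1.252 = 0.8986 kJ/s.
bluegill: E/h = 12/18 = 0.6667 kJ/s.
0.6667 < 0.8986, so adding bluegill would lower the average — exclude it.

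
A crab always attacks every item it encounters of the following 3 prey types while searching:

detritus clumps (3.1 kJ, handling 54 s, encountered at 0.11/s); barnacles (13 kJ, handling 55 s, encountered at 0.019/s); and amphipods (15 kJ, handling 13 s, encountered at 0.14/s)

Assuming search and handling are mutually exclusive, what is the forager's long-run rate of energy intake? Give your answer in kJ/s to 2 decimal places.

0.27 kJ/s

R = (0.11×3.1 + 0.019×13 + 0.14×15) / (1 + 0.11×54 + 0.019×55 + 0.14×13) = 2.688/9.805 = 0.2741 kJ/s.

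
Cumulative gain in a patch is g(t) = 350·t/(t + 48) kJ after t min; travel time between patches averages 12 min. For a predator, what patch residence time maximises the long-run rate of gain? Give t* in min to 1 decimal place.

Maximise g(t)/(T+t): set derivative to zero → g'(t)(T+t) = g(t).
g'(t) = 350·48/(t + 48)². Setting 350·48/(t+48)² = 350t/[(t+48)(12+t)] gives 48(12+t) = t(t+48), so t² = 48×12 = 576.
t* = √576 = 24 min.

24.0 min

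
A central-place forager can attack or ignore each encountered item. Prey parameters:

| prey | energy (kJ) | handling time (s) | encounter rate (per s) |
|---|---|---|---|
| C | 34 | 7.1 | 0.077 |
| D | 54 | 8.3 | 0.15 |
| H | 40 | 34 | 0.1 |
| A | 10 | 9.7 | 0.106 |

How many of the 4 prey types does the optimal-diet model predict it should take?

2

Profitabilities (E/h, kJ/s): D 6.51, C 4.79, H 1.18, A 1.03. Add prey in this order while the next type's profitability exceeds the intake rate on those already taken.
Rate on top 1: 3.608. C: 4.79 > 3.608 → include.
Rate on top 2: 3.839. H: 1.18 < 3.839 → exclude; stop.
Optimal diet: D, C — 2 of 4 types.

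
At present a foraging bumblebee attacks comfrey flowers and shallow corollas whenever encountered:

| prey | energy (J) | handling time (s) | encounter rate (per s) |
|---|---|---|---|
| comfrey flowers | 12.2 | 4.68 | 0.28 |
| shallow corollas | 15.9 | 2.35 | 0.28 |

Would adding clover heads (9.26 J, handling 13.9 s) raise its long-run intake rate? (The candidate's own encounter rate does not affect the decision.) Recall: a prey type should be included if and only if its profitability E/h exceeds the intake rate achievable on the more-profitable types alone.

Current rate: (0.28×12.2 + 0.28×15.9)/(1 + 0.28×4.68 + 0.28×2.35) = 2.651 J/s.
clover heads: E/h = 9.26/13.9 = 0.6662 J/s.
0.6662 < 2.651, so adding clover heads would lower the average — exclude it.

No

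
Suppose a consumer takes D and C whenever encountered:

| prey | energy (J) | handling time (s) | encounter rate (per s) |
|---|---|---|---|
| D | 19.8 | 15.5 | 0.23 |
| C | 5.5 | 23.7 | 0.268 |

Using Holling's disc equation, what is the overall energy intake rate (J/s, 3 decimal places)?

R = Σλ_iE_i / (1 + Σλ_ih_i)
Numerator: 0.23×19.8 + 0.268×5.5 = 6.028
Denominator: 1 + 0.23×15.5 + 0.268×23.7 = 10.92
R = 6.028/10.92 = 0.5522 J/s

0.552 J/s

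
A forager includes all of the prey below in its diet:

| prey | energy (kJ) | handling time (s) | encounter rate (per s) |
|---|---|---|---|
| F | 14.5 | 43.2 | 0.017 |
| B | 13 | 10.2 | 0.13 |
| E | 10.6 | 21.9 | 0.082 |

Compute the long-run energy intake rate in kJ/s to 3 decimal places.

Energy encountered per unit search time: 0.017×14.5 + 0.13×13 + 0.082×10.6 = 2.806 kJ/s.
Handling time per unit search time: 0.017×43.2 + 0.13×10.2 + 0.082×21.9 = 3.856.
Rate = 2.806/(1 + 3.856) = 0.5778 kJ/s.

0.578 kJ/s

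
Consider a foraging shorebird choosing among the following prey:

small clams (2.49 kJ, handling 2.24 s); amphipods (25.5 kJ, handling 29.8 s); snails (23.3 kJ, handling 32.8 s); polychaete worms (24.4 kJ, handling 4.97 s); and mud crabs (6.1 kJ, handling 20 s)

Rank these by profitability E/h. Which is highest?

Profitability E/h (kJ/s): small clams = 2.49/2.24 = 1.11, amphipods = 25.5/29.8 = 0.856, snails = 23.3/32.8 = 0.71, polychaete worms = 24.4/4.97 = 4.91, mud crabs = 6.1/20 = 0.305.
Ranked: polychaete worms > small clams > amphipods > snails > mud crabs.

polychaete worms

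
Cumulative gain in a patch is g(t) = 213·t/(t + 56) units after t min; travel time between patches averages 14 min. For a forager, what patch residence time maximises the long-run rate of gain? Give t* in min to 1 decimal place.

Optimal t* satisfies g'(t*) = g(t*)/(T + t*).
g'(t) = 213·56/(t + 56)². Setting 213·56/(t+56)² = 213t/[(t+56)(14+t)] gives 56(14+t) = t(t+56), so t² = 56×14 = 784.
t* = √784 = 28 min.

28.0 min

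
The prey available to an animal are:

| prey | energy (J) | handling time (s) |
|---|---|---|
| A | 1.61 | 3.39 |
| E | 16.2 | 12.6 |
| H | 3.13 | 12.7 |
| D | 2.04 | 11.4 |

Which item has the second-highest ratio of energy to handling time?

A

Profitability E/h (J/s): A = 1.61/3.39 = 0.475, E = 16.2/12.6 = 1.29, H = 3.13/12.7 = 0.246, D = 2.04/11.4 = 0.179.
Ranked: E > A > H > D.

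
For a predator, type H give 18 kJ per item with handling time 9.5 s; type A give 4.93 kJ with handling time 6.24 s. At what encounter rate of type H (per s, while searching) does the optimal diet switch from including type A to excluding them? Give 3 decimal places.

At the threshold, the rate on type H alone equals the profitability of type A: λ·18/(1 + λ·9.5) = 4.93/6.24 = 0.7901.
Rearranging, λ(18 − 0.7901×9.5) = 0.7901, so λ = 0.7901/10.49 = 0.07528 per s.

0.075 per s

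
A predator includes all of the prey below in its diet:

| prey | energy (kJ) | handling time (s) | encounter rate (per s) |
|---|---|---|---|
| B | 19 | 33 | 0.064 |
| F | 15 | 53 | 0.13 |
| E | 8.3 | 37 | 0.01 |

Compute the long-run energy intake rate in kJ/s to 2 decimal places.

R = (0.064×19 + 0.13×15 + 0.01×8.3) / (1 + 0.064×33 + 0.13×53 + 0.01×37) = 3.249/10.37 = 0.3132 kJ/s.

0.31 kJ/s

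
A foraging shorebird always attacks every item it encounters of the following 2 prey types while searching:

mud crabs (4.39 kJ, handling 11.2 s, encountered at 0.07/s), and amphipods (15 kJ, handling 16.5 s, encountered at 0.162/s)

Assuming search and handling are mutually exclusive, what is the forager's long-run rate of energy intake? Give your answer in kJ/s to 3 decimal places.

R = Σλ_iE_i / (1 + Σλ_ih_i)
Numerator: 0.07×4.39 + 0.162×15 = 2.737
Denominator: 1 + 0.07×11.2 + 0.162×16.5 = 4.457
R = 2.737/4.457 = 0.6142 kJ/s

0.614 kJ/s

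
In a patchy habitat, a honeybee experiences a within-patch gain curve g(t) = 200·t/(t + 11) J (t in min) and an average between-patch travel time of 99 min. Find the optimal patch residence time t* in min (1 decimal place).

33.0 min

By the marginal value theorem, leave when the instantaneous gain rate g'(t) equals the habitat-wide average g(t)/(T + t).
g'(t) = 200·11/(t + 11)². Setting 200·11/(t+11)² = 200t/[(t+11)(99+t)] gives 11(99+t) = t(t+11), so t² = 11×99 = 1089.
t* = √1089 = 33 min.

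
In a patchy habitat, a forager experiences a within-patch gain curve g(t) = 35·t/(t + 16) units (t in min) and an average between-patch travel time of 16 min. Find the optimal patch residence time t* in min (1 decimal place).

16.0 min

Optimal t* satisfies g'(t*) = g(t*)/(T + t*).
g'(t) = 35·16/(t + 16)². Setting 35·16/(t+16)² = 35t/[(t+16)(16+t)] gives 16(16+t) = t(t+16), so t² = 16×16 = 256.
t* = √256 = 16 min.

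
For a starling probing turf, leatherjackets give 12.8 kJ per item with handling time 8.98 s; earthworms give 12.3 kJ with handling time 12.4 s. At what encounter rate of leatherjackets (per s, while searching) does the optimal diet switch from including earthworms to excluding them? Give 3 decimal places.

Drop earthworms once their profitability E₂/h₂ falls below the rate achievable on leatherjackets alone: E₂/h₂ = λE₁/(1 + λh₁).
Solve for λ: λE₁h₂ = E₂(1 + λh₁) → λ(E₁h₂ − E₂h₁) = E₂ → λ = E₂/(E₁h₂ − E₂h₁).
λ = 12.3/(12.8×12.4 − 12.3×8.98) = 12.3/48.27 = 0.2548 per s.

0.255 per s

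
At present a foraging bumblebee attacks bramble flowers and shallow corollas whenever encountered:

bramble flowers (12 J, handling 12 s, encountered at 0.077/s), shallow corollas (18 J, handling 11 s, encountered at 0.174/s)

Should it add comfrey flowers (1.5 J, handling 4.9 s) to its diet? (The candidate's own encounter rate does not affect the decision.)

No

On bramble flowers and shallow corollas alone, R = ΣλE/(1+Σλh) = 4.056/3.838 = 1.057 J/s.
comfrey flowers: E/h = 1.5/4.9 = 0.3061 J/s.
0.3061 < 1.057, so adding comfrey flowers would lower the average — exclude it.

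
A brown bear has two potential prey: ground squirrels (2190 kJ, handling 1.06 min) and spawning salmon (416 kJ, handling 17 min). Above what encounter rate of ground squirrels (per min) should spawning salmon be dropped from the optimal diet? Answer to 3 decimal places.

0.011 per min

Drop spawning salmon once their profitability E₂/h₂ falls below the rate achievable on ground squirrels alone: E₂/h₂ = λE₁/(1 + λh₁).
Solve for λ: λE₁h₂ = E₂(1 + λh₁) → λ(E₁h₂ − E₂h₁) = E₂ → λ = E₂/(E₁h₂ − E₂h₁).
λ = 416/(2190×17 − 416×1.06) = 416/3.679e+04 = 0.01131 per min.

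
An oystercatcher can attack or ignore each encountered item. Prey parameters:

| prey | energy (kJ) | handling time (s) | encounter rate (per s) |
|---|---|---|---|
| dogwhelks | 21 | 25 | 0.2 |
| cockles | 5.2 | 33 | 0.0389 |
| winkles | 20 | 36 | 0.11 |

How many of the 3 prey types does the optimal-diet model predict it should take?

1

E/h in descending order: dogwhelks 0.84, winkles 0.556, cockles 0.158 kJ/s. The optimal diet is the largest prefix of this list for which every included type satisfies E_i/h_i > R on the types above it.
Rate on top 1: 0.7. winkles: 0.556 < 0.7 → exclude; stop.
Optimal diet: dogwhelks — 1 of 3 types.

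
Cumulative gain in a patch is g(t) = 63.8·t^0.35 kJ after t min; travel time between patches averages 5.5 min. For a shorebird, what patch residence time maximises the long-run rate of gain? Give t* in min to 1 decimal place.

3.0 min

Optimal t* satisfies g'(t*) = g(t*)/(T + t*).
g'(t) = 0.35·63.8·t^-0.65. Setting 0.35·63.8·t^-0.65 = 63.8·t^0.35/(5.5+t) gives 0.35(5.5+t) = t, so 0.65·t = 0.35×5.5.
t* = 0.35×5.5/0.65 = 2.962 min.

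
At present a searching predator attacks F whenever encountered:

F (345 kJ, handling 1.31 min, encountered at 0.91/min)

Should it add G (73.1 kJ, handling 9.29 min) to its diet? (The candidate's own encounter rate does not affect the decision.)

No

On F alone, R = ΣλE/(1+Σλh) = 313.9/2.192 = 143.2 kJ/min.
G: E/h = 73.1/9.29 = 7.869 kJ/min.
Since 7.869 < R, time spent handling G is better spent searching.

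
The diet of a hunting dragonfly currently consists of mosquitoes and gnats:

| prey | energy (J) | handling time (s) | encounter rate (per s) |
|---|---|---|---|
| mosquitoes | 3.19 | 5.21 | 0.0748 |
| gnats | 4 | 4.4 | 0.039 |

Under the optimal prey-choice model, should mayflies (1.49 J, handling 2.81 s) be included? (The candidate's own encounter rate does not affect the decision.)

Yes

Intake rate on the current diet: R = (0.0748×3.19 + 0.039×4) / (1 + 0.0748×5.21 + 0.039×4.4) = 0.3946/1.561 = 0.2527 J/s.
mayflies: E/h = 1.49/2.81 = 0.5302 J/s.
Since 0.5302 > R, including mayflies increases the long-run rate.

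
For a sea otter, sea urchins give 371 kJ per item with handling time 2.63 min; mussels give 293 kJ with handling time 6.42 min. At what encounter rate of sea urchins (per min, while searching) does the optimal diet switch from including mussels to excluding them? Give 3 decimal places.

0.182 per min

The zero-one rule: include mussels iff E₂/h₂ > λE₁/(1+λh₁). Equality gives the switch point.
λE₁h₂ = E₂ + λE₂h₁ ⇒ λ = E₂/(E₁h₂ − E₂h₁) = 293/(2382 − 770.6) = 0.1818 per min.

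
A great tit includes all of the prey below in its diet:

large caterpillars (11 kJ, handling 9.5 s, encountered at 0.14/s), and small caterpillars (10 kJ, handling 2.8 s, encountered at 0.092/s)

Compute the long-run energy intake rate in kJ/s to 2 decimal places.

R = Σλ_iE_i / (1 + Σλ_ih_i)
Numerator: 0.14×11 + 0.092×10 = 2.46
Denominator: 1 + 0.14×9.5 + 0.092×2.8 = 2.588
R = 2.46/2.588 = 0.9507 kJ/s

0.95 kJ/s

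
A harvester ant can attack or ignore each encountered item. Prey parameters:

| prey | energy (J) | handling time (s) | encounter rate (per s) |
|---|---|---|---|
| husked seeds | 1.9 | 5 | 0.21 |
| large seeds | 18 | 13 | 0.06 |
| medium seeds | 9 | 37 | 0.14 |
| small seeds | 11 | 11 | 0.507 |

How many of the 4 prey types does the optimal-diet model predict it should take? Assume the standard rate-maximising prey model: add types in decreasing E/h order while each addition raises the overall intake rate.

2

Rank by E/h (J/s): large seeds 1.38, small seeds 1, husked seeds 0.38, medium seeds 0.243. Include each in turn until the next type's E/h falls below the running intake rate.
Rate on top 1: 0.6067. small seeds: 1 > 0.6067 → include.
Rate on top 2: 0.9049. husked seeds: 0.38 < 0.9049 → exclude; stop.
Optimal diet: large seeds, small seeds — 2 of 4 types.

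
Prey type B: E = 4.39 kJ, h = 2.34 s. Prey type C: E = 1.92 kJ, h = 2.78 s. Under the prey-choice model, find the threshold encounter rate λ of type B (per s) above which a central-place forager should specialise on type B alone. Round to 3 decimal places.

0.249 per s

At the threshold, the rate on type B alone equals the profitability of type C: λ·4.39/(1 + λ·2.34) = 1.92/2.78 = 0.6906.
Rearranging, λ(4.39 − 0.6906×2.34) = 0.6906, so λ = 0.6906/2.774 = 0.249 per s.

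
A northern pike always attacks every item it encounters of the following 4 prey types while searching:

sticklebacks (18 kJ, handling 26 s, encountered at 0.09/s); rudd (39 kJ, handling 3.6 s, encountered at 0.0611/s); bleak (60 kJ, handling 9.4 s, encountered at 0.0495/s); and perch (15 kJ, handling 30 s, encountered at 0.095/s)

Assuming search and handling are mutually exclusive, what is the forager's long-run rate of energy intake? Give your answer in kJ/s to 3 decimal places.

1.221 kJ/s

R = (0.09×18 + 0.0611×39 + 0.0495×60 + 0.095×15) / (1 + 0.09×26 + 0.0611×3.6 + 0.0495×9.4 + 0.095×30) = 8.398/6.875 = 1.221 kJ/s.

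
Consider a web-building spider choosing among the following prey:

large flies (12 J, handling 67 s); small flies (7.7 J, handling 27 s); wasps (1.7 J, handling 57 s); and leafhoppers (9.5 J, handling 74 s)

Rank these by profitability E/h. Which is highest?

Profitability E/h (J/s): large flies = 12/67 = 0.179, small flies = 7.7/27 = 0.285, wasps = 1.7/57 = 0.0298, leafhoppers = 9.5/74 = 0.128.
Ranked: small flies > large flies > leafhoppers > wasps.

small flies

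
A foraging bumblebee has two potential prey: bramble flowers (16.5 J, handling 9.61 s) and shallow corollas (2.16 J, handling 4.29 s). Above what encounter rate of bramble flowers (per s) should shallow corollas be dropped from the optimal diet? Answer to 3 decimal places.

0.043 per s

The zero-one rule: include shallow corollas iff E₂/h₂ > λE₁/(1+λh₁). Equality gives the switch point.
λE₁h₂ = E₂ + λE₂h₁ ⇒ λ = E₂/(E₁h₂ − E₂h₁) = 2.16/(70.78 − 20.76) = 0.04318 per s.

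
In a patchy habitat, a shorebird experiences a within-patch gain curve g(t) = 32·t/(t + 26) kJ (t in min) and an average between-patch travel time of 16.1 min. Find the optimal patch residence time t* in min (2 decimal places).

Optimal t* satisfies g'(t*) = g(t*)/(T + t*).
g'(t) = 32·26/(t + 26)². Setting 32·26/(t+26)² = 32t/[(t+26)(16.1+t)] gives 26(16.1+t) = t(t+26), so t² = 26×16.1 = 418.6.
t* = √418.6 = 20.46 min.

20.46 min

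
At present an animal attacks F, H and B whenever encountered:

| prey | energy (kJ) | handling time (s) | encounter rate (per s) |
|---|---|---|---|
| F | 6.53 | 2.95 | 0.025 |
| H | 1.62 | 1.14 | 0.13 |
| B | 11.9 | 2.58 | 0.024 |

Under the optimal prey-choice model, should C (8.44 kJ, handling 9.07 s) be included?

Yes

On F, H and B alone, R = ΣλE/(1+Σλh) = 0.6595/1.284 = 0.5136 kJ/s.
C: E/h = 8.44/9.07 = 0.9305 kJ/s.
Since 0.9305 > R, including C increases the long-run rate.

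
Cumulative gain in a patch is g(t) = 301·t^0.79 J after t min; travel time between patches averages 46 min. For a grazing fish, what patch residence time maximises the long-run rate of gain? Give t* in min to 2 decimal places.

173.05 min

Maximise g(t)/(T+t): set derivative to zero → g'(t)(T+t) = g(t).
g'(t) = 0.79·301·t^-0.21. Setting 0.79·301·t^-0.21 = 301·t^0.79/(46+t) gives 0.79(46+t) = t, so 0.21·t = 0.79×46.
t* = 0.79×46/0.21 = 173 min.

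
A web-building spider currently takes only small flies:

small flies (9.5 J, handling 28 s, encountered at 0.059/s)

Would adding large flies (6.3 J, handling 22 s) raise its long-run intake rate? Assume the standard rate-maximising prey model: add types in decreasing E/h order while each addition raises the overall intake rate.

Yes

On small flies alone, R = ΣλE/(1+Σλh) = 0.5605/2.652 = 0.2113 J/s.
large flies: E/h = 6.3/22 = 0.2864 J/s.
Since 0.2864 > R, including large flies increases the long-run rate.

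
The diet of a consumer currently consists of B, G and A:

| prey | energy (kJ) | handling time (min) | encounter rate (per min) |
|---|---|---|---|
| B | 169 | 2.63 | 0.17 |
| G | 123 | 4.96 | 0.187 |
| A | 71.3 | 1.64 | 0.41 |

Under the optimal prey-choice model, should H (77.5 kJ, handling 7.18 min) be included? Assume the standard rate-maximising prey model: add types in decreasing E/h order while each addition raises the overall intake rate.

Intake rate on the current diet: R = (0.17×169 + 0.187×123 + 0.41×71.3) / (1 + 0.17×2.63 + 0.187×4.96 + 0.41×1.64) = 80.96/3.047 = 26.57 kJ/min.
H: E/h = 77.5/7.18 = 10.79 kJ/min.
10.79 < 26.57, so adding H would lower the average — exclude it.

No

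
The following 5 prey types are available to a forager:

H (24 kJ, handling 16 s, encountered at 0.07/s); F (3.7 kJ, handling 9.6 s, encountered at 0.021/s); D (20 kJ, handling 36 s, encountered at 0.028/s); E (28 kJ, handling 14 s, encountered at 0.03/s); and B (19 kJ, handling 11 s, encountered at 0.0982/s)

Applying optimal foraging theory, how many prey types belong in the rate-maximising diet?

E/h in descending order: E 2, B 1.73, H 1.5, D 0.556, F 0.385 kJ/s. The optimal diet is the largest prefix of this list for which every included type satisfies E_i/h_i > R on the types above it.
Rate on top 1: 0.5915. B: 1.73 > 0.5915 → include.
Rate on top 2: 1.082. H: 1.5 > 1.082 → include.
Rate on top 3: 1.211. D: 0.556 < 1.211 → exclude; stop.
Optimal diet: E, B, H — 3 of 5 types.

3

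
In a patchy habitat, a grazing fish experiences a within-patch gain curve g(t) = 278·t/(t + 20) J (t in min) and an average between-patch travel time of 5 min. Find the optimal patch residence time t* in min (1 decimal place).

By the marginal value theorem, leave when the instantaneous gain rate g'(t) equals the habitat-wide average g(t)/(T + t).
g'(t) = 278·20/(t + 20)². Setting 278·20/(t+20)² = 278t/[(t+20)(5+t)] gives 20(5+t) = t(t+20), so t² = 20×5 = 100.
t* = √100 = 10 min.

10.0 min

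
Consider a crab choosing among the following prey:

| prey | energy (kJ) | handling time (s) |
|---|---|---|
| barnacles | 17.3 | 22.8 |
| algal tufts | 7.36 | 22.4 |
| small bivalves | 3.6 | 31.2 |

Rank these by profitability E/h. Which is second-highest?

In descending order of E/h:
barnacles: 17.3/22.8 = 0.759 kJ/s
algal tufts: 7.36/22.4 = 0.329 kJ/s
small bivalves: 3.6/31.2 = 0.115 kJ/s

algal tufts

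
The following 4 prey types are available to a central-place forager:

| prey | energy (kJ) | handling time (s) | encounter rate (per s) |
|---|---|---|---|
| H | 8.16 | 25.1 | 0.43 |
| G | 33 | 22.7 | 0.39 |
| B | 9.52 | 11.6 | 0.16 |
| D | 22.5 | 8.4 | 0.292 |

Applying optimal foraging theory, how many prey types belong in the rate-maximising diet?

Profitabilities (E/h, kJ/s): D 2.68, G 1.45, B 0.821, H 0.325. Add prey in this order while the next type's profitability exceeds the intake rate on those already taken.
Rate on top 1: 1.903. G: 1.45 < 1.903 → exclude; stop.
Optimal diet: D — 1 of 4 types.

1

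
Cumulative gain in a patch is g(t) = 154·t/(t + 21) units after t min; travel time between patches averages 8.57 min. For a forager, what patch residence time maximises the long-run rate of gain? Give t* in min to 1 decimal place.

13.4 min

Optimal t* satisfies g'(t*) = g(t*)/(T + t*).
g'(t) = 154·21/(t + 21)². Setting 154·21/(t+21)² = 154t/[(t+21)(8.57+t)] gives 21(8.57+t) = t(t+21), so t² = 21×8.57 = 180.
t* = √180 = 13.42 min.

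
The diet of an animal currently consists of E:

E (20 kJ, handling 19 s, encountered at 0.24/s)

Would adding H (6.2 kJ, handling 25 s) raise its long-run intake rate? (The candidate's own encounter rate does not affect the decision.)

No

Intake rate on the current diet: R = (0.24×20) / (1 + 0.24×19) = 4.8/5.56 = 0.8633 kJ/s.
H: E/h = 6.2/25 = 0.248 kJ/s.
Since 0.248 < R, time spent handling H is better spent searching.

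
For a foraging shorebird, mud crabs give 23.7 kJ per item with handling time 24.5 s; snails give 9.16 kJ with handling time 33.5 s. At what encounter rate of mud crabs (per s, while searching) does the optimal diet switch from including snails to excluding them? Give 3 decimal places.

0.016 per s

At the threshold, the rate on mud crabs alone equals the profitability of snails: λ·23.7/(1 + λ·24.5) = 9.16/33.5 = 0.2734.
Rearranging, λ(23.7 − 0.2734×24.5) = 0.2734, so λ = 0.2734/17 = 0.01608 per s.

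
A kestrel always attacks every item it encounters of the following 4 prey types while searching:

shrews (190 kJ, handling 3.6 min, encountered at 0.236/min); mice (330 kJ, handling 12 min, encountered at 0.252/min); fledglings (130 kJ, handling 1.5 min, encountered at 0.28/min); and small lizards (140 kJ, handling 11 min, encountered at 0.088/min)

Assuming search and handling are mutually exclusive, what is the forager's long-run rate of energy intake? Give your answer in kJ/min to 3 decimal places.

28.223 kJ/min

Energy encountered per unit search time: 0.236×190 + 0.252×330 + 0.28×130 + 0.088×140 = 176.7 kJ/min.
Handling time per unit search time: 0.236×3.6 + 0.252×12 + 0.28×1.5 + 0.088×11 = 5.262.
Rate = 176.7/(1 + 5.262) = 28.22 kJ/min.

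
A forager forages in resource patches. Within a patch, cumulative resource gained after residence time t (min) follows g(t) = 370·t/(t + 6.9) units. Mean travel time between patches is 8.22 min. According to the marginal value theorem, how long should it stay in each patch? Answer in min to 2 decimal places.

Maximise g(t)/(T+t): set derivative to zero → g'(t)(T+t) = g(t).
g'(t) = 370·6.9/(t + 6.9)². Setting 370·6.9/(t+6.9)² = 370t/[(t+6.9)(8.22+t)] gives 6.9(8.22+t) = t(t+6.9), so t² = 6.9×8.22 = 56.72.
t* = √56.72 = 7.531 min.

7.53 min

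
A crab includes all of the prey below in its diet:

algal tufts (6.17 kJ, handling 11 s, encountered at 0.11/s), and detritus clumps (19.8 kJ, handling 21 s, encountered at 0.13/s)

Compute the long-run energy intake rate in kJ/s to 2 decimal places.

Energy encountered per unit search time: 0.11×6.17 + 0.13×19.8 = 3.253 kJ/s.
Handling time per unit search time: 0.11×11 + 0.13×21 = 3.94.
Rate = 3.253/(1 + 3.94) = 0.6584 kJ/s.

0.66 kJ/s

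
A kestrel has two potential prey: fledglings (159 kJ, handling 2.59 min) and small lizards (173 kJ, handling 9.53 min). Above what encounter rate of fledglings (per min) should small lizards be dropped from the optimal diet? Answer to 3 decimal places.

0.162 per min

At the threshold, the rate on fledglings alone equals the profitability of small lizards: λ·159/(1 + λ·2.59) = 173/9.53 = 18.15.
Rearranging, λ(159 − 18.15×2.59) = 18.15, so λ = 18.15/112 = 0.1621 per min.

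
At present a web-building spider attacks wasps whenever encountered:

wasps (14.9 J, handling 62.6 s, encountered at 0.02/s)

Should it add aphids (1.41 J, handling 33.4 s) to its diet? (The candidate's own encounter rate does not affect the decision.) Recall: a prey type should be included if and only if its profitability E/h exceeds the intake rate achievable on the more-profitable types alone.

Current rate: (0.02×14.9)/(1 + 0.02×62.6) = 0.1323 J/s.
Profitability of aphids: 1.41/33.4 = 0.04222 J/s.
Since 0.04222 < R, time spent handling aphids is better spent searching.

No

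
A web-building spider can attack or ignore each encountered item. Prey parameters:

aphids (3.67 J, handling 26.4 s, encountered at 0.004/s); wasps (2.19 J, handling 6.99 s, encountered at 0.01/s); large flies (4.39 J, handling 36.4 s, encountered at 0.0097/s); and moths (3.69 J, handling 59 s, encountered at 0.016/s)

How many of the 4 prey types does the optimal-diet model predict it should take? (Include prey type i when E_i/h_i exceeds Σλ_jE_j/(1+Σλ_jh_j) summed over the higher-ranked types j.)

4

Profitabilities (E/h, J/s): wasps 0.313, aphids 0.139, large flies 0.121, moths 0.0625. Add prey in this order while the next type's profitability exceeds the intake rate on those already taken.
Rate on top 1: 0.02047. aphids: 0.139 > 0.02047 → include.
Rate on top 2: 0.03112. large flies: 0.121 > 0.03112 → include.
Rate on top 3: 0.05179. moths: 0.0625 > 0.05179 → include.
Optimal diet: wasps, aphids, large flies, moths — 4 of 4 types.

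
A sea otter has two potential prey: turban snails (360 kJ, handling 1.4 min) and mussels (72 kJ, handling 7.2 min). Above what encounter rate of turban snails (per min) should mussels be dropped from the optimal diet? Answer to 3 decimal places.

0.029 per min

At the threshold, the rate on turban snails alone equals the profitability of mussels: λ·360/(1 + λ·1.4) = 72/7.2 = 10.
Rearranging, λ(360 − 10×1.4) = 10, so λ = 10/346 = 0.0289 per min.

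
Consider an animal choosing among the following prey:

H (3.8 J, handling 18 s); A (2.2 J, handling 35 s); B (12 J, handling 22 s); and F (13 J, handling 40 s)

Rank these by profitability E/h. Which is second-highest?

In descending order of E/h:
B: 12/22 = 0.545 J/s
F: 13/40 = 0.325 J/s
H: 3.8/18 = 0.211 J/s
A: 2.2/35 = 0.0629 J/s

F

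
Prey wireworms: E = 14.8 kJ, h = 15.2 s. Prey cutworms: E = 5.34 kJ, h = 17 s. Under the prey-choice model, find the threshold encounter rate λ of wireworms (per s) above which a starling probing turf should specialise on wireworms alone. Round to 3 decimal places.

At the threshold, the rate on wireworms alone equals the profitability of cutworms: λ·14.8/(1 + λ·15.2) = 5.34/17 = 0.3141.
Rearranging, λ(14.8 − 0.3141×15.2) = 0.3141, so λ = 0.3141/10.03 = 0.03133 per s.

0.031 per s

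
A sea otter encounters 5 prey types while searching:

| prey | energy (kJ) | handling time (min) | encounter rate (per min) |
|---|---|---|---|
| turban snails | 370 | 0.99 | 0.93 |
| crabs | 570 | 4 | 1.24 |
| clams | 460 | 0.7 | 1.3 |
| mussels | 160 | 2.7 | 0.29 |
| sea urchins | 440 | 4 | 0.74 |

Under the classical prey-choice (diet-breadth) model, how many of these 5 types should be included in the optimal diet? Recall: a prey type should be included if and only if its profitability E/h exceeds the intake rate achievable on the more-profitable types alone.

2

Rank by E/h (kJ/min): clams 657, turban snails 374, crabs 142, sea urchins 110, mussels 59.3. Include each in turn until the next type's E/h falls below the running intake rate.
Rate on top 1: 313.1. turban snails: 374 > 313.1 → include.
Rate on top 2: 332.8. crabs: 142 < 332.8 → exclude; stop.
Optimal diet: clams, turban snails — 2 of 5 types.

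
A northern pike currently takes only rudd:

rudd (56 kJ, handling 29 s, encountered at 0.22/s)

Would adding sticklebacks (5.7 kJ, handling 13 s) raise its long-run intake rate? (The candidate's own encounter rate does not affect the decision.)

No

On rudd alone, R = ΣλE/(1+Σλh) = 12.32/7.38 = 1.669 kJ/s.
Profitability of sticklebacks: 5.7/13 = 0.4385 kJ/s.
0.4385 < 1.669, so adding sticklebacks would lower the average — exclude it.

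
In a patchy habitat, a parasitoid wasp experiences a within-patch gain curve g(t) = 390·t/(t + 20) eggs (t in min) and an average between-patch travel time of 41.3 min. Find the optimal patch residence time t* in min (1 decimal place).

Optimal t* satisfies g'(t*) = g(t*)/(T + t*).
g'(t) = 390·20/(t + 20)². Setting 390·20/(t+20)² = 390t/[(t+20)(41.3+t)] gives 20(41.3+t) = t(t+20), so t² = 20×41.3 = 826.
t* = √826 = 28.74 min.

28.7 min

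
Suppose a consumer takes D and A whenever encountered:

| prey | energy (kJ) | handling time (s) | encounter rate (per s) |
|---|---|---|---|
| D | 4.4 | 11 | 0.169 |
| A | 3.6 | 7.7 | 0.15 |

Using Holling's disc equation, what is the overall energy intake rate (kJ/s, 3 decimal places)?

Energy encountered per unit search time: 0.169×4.4 + 0.15×3.6 = 1.284 kJ/s.
Handling time per unit search time: 0.169×11 + 0.15×7.7 = 3.014.
Rate = 1.284/(1 + 3.014) = 0.3198 kJ/s.

0.320 kJ/s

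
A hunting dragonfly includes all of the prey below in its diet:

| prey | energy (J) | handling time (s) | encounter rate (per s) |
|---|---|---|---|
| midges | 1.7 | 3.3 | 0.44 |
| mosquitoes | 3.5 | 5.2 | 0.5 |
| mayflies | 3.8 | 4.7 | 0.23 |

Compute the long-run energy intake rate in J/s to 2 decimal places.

R = (0.44×1.7 + 0.5×3.5 + 0.23×3.8) / (1 + 0.44×3.3 + 0.5×5.2 + 0.23×4.7) = 3.372/6.133 = 0.5498 J/s.

0.55 J/s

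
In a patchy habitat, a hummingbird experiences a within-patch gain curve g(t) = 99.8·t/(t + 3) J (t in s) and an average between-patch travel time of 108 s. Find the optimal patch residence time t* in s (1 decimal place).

18.0 s

Maximise g(t)/(T+t): set derivative to zero → g'(t)(T+t) = g(t).
g'(t) = 99.8·3/(t + 3)². Setting 99.8·3/(t+3)² = 99.8t/[(t+3)(108+t)] gives 3(108+t) = t(t+3), so t² = 3×108 = 324.
t* = √324 = 18 s.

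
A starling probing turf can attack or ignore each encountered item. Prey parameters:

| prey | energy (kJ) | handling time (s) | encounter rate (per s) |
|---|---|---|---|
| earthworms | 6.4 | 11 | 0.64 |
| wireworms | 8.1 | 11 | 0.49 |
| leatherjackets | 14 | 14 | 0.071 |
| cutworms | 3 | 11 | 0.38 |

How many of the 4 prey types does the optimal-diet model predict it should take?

2

Rank by E/h (kJ/s): leatherjackets 1, wireworms 0.736, earthworms 0.582, cutworms 0.273. Include each in turn until the next type's E/h falls below the running intake rate.
Rate on top 1: 0.4985. wireworms: 0.736 > 0.4985 → include.
Rate on top 2: 0.6721. earthworms: 0.582 < 0.6721 → exclude; stop.
Optimal diet: leatherjackets, wireworms — 2 of 4 types.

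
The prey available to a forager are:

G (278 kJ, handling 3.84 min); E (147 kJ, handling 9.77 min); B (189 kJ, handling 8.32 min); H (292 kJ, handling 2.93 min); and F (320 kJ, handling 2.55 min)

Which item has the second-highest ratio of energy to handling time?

H

In descending order of E/h:
F: 320/2.55 = 125 kJ/min
H: 292/2.93 = 99.7 kJ/min
G: 278/3.84 = 72.4 kJ/min
B: 189/8.32 = 22.7 kJ/min
E: 147/9.77 = 15 kJ/min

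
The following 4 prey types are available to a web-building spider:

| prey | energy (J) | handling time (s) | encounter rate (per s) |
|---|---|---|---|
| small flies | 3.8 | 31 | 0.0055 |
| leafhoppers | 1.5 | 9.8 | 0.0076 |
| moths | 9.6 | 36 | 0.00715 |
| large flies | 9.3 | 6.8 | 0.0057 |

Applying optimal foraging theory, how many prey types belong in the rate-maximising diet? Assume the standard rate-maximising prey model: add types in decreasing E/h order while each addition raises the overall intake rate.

Profitabilities (E/h, J/s): large flies 1.37, moths 0.267, leafhoppers 0.153, small flies 0.123. Add prey in this order while the next type's profitability exceeds the intake rate on those already taken.
Rate on top 1: 0.05103. moths: 0.267 > 0.05103 → include.
Rate on top 2: 0.09385. leafhoppers: 0.153 > 0.09385 → include.
Rate on top 3: 0.09707. small flies: 0.123 > 0.09707 → include.
Optimal diet: large flies, moths, leafhoppers, small flies — 4 of 4 types.

4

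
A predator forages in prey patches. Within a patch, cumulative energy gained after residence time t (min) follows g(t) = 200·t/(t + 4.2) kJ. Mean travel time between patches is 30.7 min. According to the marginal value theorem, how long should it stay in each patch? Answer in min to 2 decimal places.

11.36 min

By the marginal value theorem, leave when the instantaneous gain rate g'(t) equals the habitat-wide average g(t)/(T + t).
g'(t) = 200·4.2/(t + 4.2)². Setting 200·4.2/(t+4.2)² = 200t/[(t+4.2)(30.7+t)] gives 4.2(30.7+t) = t(t+4.2), so t² = 4.2×30.7 = 128.9.
t* = √128.9 = 11.36 min.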